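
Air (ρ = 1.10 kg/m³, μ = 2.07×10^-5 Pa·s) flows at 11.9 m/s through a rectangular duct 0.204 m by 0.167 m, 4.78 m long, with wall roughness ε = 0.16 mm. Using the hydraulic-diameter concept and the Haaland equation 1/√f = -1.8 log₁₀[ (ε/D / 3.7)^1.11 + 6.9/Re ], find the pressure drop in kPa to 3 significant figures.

Hydraulic diameter D_h = 4A/P = 4·(0.204·0.167)/(2·(0.204+0.167)) = 0.1363/0.742 = 0.1837 m.
Re = ρVD_h/μ = 1.1·11.9·0.1837/2.07e-05 = 1.161e+05.
ε/D_h = 0.00016/0.1837 = 0.000871; Haaland gives 1/√f = -1.8 log₁₀[9.39e-05+5.94e-05] = 6.866, so f = 0.02121.
ΔP = f(L/D_h)(ρV²/2) = 0.02121·4.78/0.1837·77.89 = 43 Pa.
ΔP = 0.0430 kPa.

ΔP ≈ 0.0430 kPa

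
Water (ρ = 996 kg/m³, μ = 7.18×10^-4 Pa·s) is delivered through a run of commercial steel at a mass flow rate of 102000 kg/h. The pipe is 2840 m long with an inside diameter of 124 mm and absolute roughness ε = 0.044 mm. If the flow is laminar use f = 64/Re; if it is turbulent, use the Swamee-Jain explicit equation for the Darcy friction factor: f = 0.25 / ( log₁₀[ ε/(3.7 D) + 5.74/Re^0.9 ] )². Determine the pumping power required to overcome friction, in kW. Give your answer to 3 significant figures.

ṁ = 102000 kg/h = 102000/3600 = 28.33 kg/s.
A = πD²/4 = π(0.124)²/4 = 0.01208 m²; mean velocity V = ṁ/(ρA) = 28.33/(996 · 0.01208) = 2.356 m/s.
Reynolds number Re = ρVD/μ = 996 · 2.356 · 0.124 / 0.000718 = 4.052e+05.
Re > 4000 → turbulent. Relative roughness ε/D = 4.4e-05/0.124 = 0.000355. Swamee-Jain: f = 0.25/(log₁₀[0.000355/3.7 + 5.74/4.052e+05^0.9])² = 0.25/(log₁₀[9.59e-05 + 5.15e-05])² = 0.25/(-3.831)² = 0.01703.
Darcy-Weisbach: ΔP = f(L/D)(ρV²/2) = 0.01703·(2840/0.124)·(996·2.356²/2) = 0.01703·2.29e+04·2763 = 1.078e+06 Pa.
Q = ṁ/ρ = 28.33/996 = 0.02845 m³/s.
Pumping power P = QΔP = 0.02845·1.078e+06 = 30660 W = 30.7 kW.

P ≈ 30.7 kW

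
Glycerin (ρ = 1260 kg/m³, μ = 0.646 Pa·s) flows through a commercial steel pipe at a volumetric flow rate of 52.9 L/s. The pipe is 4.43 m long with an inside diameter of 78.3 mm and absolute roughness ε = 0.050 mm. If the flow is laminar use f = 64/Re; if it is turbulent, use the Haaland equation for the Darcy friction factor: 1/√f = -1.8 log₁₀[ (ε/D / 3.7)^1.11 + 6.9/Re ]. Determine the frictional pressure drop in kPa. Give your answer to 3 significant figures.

Q = 52.9 L/s = 52.9/1000 = 0.0529 m³/s.
Cross-sectional area A = πD²/4 = π(0.0783)²/4 = 0.004815 m²; mean velocity V = Q/A = 0.0529/0.004815 = 10.99 m/s.
Reynolds number Re = ρVD/μ = 1260 · 10.99 · 0.0783 / 0.646 = 1678.
Re < 2300 → laminar flow, so f = 64/Re = 64/1678 = 0.03815 (the turbulent correlation is not needed).
Darcy-Weisbach: ΔP = f(L/D)(ρV²/2) = 0.03815·(4.43/0.0783)·(1260·10.99²/2) = 0.03815·56.58·7.604e+04 = 1.641e+05 Pa.
ΔP = 1.641e+05 Pa = 164 kPa.

ΔP ≈ 164 kPa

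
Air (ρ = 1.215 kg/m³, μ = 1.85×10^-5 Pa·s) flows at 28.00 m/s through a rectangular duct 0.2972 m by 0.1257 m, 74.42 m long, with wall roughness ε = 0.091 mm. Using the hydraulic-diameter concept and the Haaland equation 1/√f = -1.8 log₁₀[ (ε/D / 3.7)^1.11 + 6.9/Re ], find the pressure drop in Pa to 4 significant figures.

ΔP ≈ 3625 Pa

Hydraulic diameter D_h = 4A/P = 4·(0.2972·0.1257)/(2·(0.2972+0.1257)) = 0.1494/0.8458 = 0.1767 m.
Re = ρVD_h/μ = 1.215·28·0.1767/1.85e-05 = 3.249e+05.
ε/D_h = 9.1e-05/0.1767 = 0.000515; Haaland gives 1/√f = -1.8 log₁₀[5.24e-05+2.12e-05] = 7.439, so f = 0.01807.
ΔP = f(L/D_h)(ρV²/2) = 0.01807·74.42/0.1767·476.3 = 3625 Pa.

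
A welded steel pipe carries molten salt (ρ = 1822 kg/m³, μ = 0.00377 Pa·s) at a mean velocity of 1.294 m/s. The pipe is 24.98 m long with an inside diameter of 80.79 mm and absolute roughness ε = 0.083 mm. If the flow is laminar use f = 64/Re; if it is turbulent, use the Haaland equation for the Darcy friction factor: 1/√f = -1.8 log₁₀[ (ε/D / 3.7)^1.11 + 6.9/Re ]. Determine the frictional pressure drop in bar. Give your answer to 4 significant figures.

ΔP ≈ 0.1121 bar

Reynolds number Re = ρVD/μ = 1822 · 1.294 · 0.08079 / 0.00377 = 5.052e+04.
Re > 4000 → turbulent. Relative roughness ε/D = 8.3e-05/0.08079 = 0.00103. Haaland: 1/√f = -1.8 log₁₀[(0.00103/3.7)^1.11 + 6.9/5.052e+04] = -1.8 log₁₀[0.000113 + 0.000137] = 6.486, so f = 0.02377.
Darcy-Weisbach: ΔP = f(L/D)(ρV²/2) = 0.02377·(24.98/0.08079)·(1822·1.294²/2) = 0.02377·309.2·1525 = 1.121e+04 Pa.
ΔP = 1.121e+04 Pa = 0.1121 bar.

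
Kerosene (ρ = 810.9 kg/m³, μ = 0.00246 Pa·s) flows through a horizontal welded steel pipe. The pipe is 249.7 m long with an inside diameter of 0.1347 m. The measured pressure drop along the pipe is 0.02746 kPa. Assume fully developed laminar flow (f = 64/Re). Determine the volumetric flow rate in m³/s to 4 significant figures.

Q ≈ 3.612×10^-4 m³/s

For laminar flow, f = 64/Re with Re = ρVD/μ, so Darcy-Weisbach reduces to ΔP = 32μLV/D². Solving for V: V = ΔP·D²/(32μL) = 27.46·(0.1347)²/(32·0.00246·249.7) = 0.02535 m/s.
Check: Re = ρVD/μ = 810.9·0.02535·0.1347/0.00246 = 1125 < 2300, so the laminar assumption holds.
Q = V·A = 0.02535·(π/4·0.1347²) = 0.0003612 m³/s = 3.612×10^-4 m³/s.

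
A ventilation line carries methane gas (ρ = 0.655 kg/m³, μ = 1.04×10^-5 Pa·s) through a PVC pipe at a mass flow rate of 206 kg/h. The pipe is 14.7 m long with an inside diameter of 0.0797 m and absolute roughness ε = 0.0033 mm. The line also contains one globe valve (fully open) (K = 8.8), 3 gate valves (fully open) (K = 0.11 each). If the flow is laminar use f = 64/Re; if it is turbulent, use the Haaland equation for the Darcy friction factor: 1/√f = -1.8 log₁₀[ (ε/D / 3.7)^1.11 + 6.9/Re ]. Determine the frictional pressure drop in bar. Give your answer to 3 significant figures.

ΔP ≈ 0.0126 bar

ṁ = 206 kg/h = 206/3600 = 0.05722 kg/s.
A = πD²/4 = π(0.0797)²/4 = 0.004989 m²; mean velocity V = ṁ/(ρA) = 0.05722/(0.655 · 0.004989) = 17.51 m/s.
Reynolds number Re = ρVD/μ = 0.655 · 17.51 · 0.0797 / 1.04e-05 = 8.79e+04.
Re > 4000 → turbulent. Relative roughness ε/D = 3.3e-06/0.0797 = 4.14e-05. Haaland: 1/√f = -1.8 log₁₀[(4.14e-05/3.7)^1.11 + 6.9/8.79e+04] = -1.8 log₁₀[3.19e-06 + 7.85e-05] = 7.358, so f = 0.01847.
Total minor-loss coefficient ΣK = 1·8.8 + 3·0.11 = 9.13.
ΔP = [f·L/D + ΣK]·(ρV²/2) = [0.01847·14.7/0.0797 + 9.13]·(0.655·17.51²/2) = [3.407 + 9.13]·100.4 = 1259 Pa.
ΔP = 1259 Pa = 0.0126 bar.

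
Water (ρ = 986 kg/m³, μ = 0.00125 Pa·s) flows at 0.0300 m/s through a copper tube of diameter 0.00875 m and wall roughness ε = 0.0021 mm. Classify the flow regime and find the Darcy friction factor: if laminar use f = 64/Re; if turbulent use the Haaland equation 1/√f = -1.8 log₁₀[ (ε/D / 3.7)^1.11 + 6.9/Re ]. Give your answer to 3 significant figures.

Re = ρVD/μ = 986·0.03·0.00875/0.00125 = 207.1.
Re < 2300 → laminar, so f = 64/Re = 0.3091 (roughness is irrelevant in laminar flow).

f ≈ 0.309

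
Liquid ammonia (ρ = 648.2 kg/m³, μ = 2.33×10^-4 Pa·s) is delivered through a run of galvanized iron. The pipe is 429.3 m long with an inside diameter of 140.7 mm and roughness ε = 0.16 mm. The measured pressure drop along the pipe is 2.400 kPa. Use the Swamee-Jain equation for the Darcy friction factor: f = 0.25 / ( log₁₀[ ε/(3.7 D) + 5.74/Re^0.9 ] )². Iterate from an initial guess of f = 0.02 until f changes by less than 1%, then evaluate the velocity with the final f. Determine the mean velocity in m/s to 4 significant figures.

V ≈ 0.3296 m/s

Rearranging Darcy-Weisbach: V = √(2·ΔP·D/(f·L·ρ)). With ε/D = 0.00016/0.1407 = 0.00114, iterate starting from f = 0.02:
  f = 0.02 → V = √(2·2400·0.1407/(0.02·429.3·648.2)) = 0.3484 m/s; Re = ρVD/μ = 1.364e+05; f → 0.02225
  f = 0.02225 → V = 0.3303 m/s; Re = 1.293e+05; f → 0.02234
Converged (Δf/f < 1%). With the final f = 0.02234: V = √(2·2400·0.1407/(0.02234·429.3·648.2)) = 0.3296 m/s.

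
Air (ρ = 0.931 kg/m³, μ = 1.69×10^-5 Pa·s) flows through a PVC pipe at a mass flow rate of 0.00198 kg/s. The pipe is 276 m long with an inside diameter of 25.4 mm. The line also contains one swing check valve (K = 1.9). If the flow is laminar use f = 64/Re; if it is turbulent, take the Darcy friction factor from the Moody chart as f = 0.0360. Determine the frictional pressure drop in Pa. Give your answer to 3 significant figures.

ΔP ≈ 3220 Pa

A = πD²/4 = π(0.0254)²/4 = 0.0005067 m²; mean velocity V = ṁ/(ρA) = 0.00198/(0.931 · 0.0005067) = 4.197 m/s.
Reynolds number Re = ρVD/μ = 0.931 · 4.197 · 0.0254 / 1.69e-05 = 5873.
Re > 4000 → turbulent; use the Moody-chart value f = 0.0360.
Total minor-loss coefficient ΣK = 1·1.9 = 1.9.
ΔP = [f·L/D + ΣK]·(ρV²/2) = [0.036·276/0.0254 + 1.9]·(0.931·4.197²/2) = [391.2 + 1.9]·8.2 = 3223 Pa.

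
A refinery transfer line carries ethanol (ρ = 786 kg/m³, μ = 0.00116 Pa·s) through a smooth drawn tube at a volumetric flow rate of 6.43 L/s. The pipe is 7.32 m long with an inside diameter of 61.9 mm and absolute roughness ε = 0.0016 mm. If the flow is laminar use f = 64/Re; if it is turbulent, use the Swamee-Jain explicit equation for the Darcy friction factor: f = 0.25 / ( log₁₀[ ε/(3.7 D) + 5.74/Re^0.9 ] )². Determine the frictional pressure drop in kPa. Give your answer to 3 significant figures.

ΔP ≈ 3.91 kPa

Q = 6.43 L/s = 6.43/1000 = 0.00643 m³/s.
Cross-sectional area A = πD²/4 = π(0.0619)²/4 = 0.003009 m²; mean velocity V = Q/A = 0.00643/0.003009 = 2.137 m/s.
Reynolds number Re = ρVD/μ = 786 · 2.137 · 0.0619 / 0.00116 = 8.962e+04.
Re > 4000 → turbulent. Relative roughness ε/D = 1.6e-06/0.0619 = 2.58e-05. Swamee-Jain: f = 0.25/(log₁₀[2.58e-05/3.7 + 5.74/8.962e+04^0.9])² = 0.25/(log₁₀[6.99e-06 + 0.0002])² = 0.25/(-3.683)² = 0.01843.
Darcy-Weisbach: ΔP = f(L/D)(ρV²/2) = 0.01843·(7.32/0.0619)·(786·2.137²/2) = 0.01843·118.3·1794 = 3910 Pa.
ΔP = 3910 Pa = 3.91 kPa.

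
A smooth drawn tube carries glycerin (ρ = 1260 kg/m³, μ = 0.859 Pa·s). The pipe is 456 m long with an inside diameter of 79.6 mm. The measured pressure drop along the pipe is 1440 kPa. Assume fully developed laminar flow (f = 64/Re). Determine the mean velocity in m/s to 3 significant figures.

For laminar flow, f = 64/Re with Re = ρVD/μ, so Darcy-Weisbach reduces to ΔP = 32μLV/D². Solving for V: V = ΔP·D²/(32μL) = 1.44e+06·(0.0796)²/(32·0.859·456) = 0.7279 m/s.
Check: Re = ρVD/μ = 1260·0.7279·0.0796/0.859 = 84.99 < 2300, so the laminar assumption holds.

V ≈ 0.728 m/s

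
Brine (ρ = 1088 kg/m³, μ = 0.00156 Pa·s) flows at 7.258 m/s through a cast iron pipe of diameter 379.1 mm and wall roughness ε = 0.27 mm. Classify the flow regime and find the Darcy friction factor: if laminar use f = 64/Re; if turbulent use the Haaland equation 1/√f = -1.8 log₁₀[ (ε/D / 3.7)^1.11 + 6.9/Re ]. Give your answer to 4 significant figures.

f ≈ 0.01832

Re = ρVD/μ = 1088·7.258·0.3791/0.00156 = 1.919e+06.
Re > 4000 → turbulent. ε/D = 0.00027/0.3791 = 0.000712; Haaland: 1/√f = -1.8 log₁₀[7.51e-05 + 3.6e-06] = 7.387, so f = 0.01832.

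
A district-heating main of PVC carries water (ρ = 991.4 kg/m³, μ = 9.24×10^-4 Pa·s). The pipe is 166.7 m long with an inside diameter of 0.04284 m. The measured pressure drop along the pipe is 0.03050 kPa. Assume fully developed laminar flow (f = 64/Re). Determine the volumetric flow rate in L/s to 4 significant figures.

For laminar flow, f = 64/Re with Re = ρVD/μ, so Darcy-Weisbach reduces to ΔP = 32μLV/D². Solving for V: V = ΔP·D²/(32μL) = 30.5·(0.04284)²/(32·0.000924·166.7) = 0.01136 m/s.
Check: Re = ρVD/μ = 991.4·0.01136·0.04284/0.000924 = 522 < 2300, so the laminar assumption holds.
Q = V·A = 0.01136·(π/4·0.04284²) = 1.637e-05 m³/s = 0.01637 L/s.

Q ≈ 0.01637 L/s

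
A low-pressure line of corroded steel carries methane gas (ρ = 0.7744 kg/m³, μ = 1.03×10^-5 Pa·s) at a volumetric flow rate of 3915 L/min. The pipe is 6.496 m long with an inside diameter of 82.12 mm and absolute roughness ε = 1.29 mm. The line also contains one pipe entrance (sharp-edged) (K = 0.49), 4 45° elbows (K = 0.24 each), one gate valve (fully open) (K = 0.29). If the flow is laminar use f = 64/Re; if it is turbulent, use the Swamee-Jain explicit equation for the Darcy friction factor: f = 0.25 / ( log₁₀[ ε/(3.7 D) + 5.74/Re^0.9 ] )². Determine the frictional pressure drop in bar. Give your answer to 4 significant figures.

ΔP ≈ 0.003129 bar

Q = 3915 L/min = 3915/60000 = 0.06525 m³/s.
Cross-sectional area A = πD²/4 = π(0.08212)²/4 = 0.005296 m²; mean velocity V = Q/A = 0.06525/0.005296 = 12.32 m/s.
Reynolds number Re = ρVD/μ = 0.7744 · 12.32 · 0.08212 / 1.03e-05 = 7.606e+04.
Re > 4000 → turbulent. Relative roughness ε/D = 0.00129/0.08212 = 0.0157. Swamee-Jain: f = 0.25/(log₁₀[0.0157/3.7 + 5.74/7.606e+04^0.9])² = 0.25/(log₁₀[0.00425 + 0.000232])² = 0.25/(-2.349)² = 0.04531.
Total minor-loss coefficient ΣK = 1·0.49 + 4·0.24 + 1·0.29 = 1.74.
ΔP = [f·L/D + ΣK]·(ρV²/2) = [0.04531·6.496/0.08212 + 1.74]·(0.7744·12.32²/2) = [3.584 + 1.74]·58.77 = 312.9 Pa.
ΔP = 312.9 Pa = 0.003129 bar.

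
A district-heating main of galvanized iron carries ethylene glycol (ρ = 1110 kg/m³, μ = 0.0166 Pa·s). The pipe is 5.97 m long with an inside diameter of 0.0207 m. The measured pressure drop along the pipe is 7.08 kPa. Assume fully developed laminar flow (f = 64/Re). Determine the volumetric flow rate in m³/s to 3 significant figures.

Q ≈ 3.22×10^-4 m³/s

For laminar flow, f = 64/Re with Re = ρVD/μ, so Darcy-Weisbach reduces to ΔP = 32μLV/D². Solving for V: V = ΔP·D²/(32μL) = 7080·(0.0207)²/(32·0.0166·5.97) = 0.9566 m/s.
Check: Re = ρVD/μ = 1110·0.9566·0.0207/0.0166 = 1324 < 2300, so the laminar assumption holds.
Q = V·A = 0.9566·(π/4·0.0207²) = 0.0003219 m³/s = 3.22×10^-4 m³/s.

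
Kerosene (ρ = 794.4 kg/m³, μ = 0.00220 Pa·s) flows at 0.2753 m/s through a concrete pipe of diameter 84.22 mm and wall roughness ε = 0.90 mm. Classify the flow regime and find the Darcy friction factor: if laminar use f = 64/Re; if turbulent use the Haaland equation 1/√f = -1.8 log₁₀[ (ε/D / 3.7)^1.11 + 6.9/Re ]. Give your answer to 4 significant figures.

Re = ρVD/μ = 794.4·0.2753·0.08422/0.0022 = 8372.
Re > 4000 → turbulent. ε/D = 0.0009/0.08422 = 0.0107; Haaland: 1/√f = -1.8 log₁₀[0.00152 + 0.000824] = 4.735, so f = 0.04461.

f ≈ 0.04461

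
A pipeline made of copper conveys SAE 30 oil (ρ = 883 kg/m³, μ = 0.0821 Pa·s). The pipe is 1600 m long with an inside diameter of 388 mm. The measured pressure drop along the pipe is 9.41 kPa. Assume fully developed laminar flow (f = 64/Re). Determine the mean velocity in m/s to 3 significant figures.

For laminar flow, f = 64/Re with Re = ρVD/μ, so Darcy-Weisbach reduces to ΔP = 32μLV/D². Solving for V: V = ΔP·D²/(32μL) = 9410·(0.388)²/(32·0.0821·1600) = 0.337 m/s.
Check: Re = ρVD/μ = 883·0.337·0.388/0.0821 = 1406 < 2300, so the laminar assumption holds.

V ≈ 0.337 m/s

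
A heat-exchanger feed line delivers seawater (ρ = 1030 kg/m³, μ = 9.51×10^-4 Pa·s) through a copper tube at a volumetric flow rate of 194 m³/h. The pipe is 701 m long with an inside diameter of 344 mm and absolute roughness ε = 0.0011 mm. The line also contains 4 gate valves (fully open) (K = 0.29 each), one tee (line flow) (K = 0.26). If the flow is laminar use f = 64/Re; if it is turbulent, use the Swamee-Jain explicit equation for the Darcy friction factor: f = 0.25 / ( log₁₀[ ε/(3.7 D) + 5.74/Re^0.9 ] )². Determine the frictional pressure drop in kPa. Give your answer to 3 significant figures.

Q = 194 m³/h = 194/3600 = 0.05389 m³/s.
Cross-sectional area A = πD²/4 = π(0.344)²/4 = 0.09294 m²; mean velocity V = Q/A = 0.05389/0.09294 = 0.5798 m/s.
Reynolds number Re = ρVD/μ = 1030 · 0.5798 · 0.344 / 0.000951 = 2.16e+05.
Re > 4000 → turbulent. Relative roughness ε/D = 1.1e-06/0.344 = 3.2e-06. Swamee-Jain: f = 0.25/(log₁₀[3.2e-06/3.7 + 5.74/2.16e+05^0.9])² = 0.25/(log₁₀[8.64e-07 + 9.08e-05])² = 0.25/(-4.038)² = 0.01533.
Total minor-loss coefficient ΣK = 4·0.29 + 1·0.26 = 1.42.
ΔP = [f·L/D + ΣK]·(ρV²/2) = [0.01533·701/0.344 + 1.42]·(1030·0.5798²/2) = [31.24 + 1.42]·173.1 = 5655 Pa.
ΔP = 5655 Pa = 5.66 kPa.

ΔP ≈ 5.66 kPa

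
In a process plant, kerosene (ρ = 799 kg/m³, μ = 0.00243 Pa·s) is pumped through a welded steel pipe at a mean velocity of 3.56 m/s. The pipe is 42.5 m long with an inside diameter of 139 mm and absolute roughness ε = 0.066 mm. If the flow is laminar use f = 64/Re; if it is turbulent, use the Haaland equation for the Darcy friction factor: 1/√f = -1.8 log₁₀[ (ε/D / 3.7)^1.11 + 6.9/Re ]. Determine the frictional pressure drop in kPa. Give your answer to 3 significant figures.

ΔP ≈ 29.2 kPa

Reynolds number Re = ρVD/μ = 799 · 3.56 · 0.139 / 0.00243 = 1.627e+05.
Re > 4000 → turbulent. Relative roughness ε/D = 6.6e-05/0.139 = 0.000475. Haaland: 1/√f = -1.8 log₁₀[(0.000475/3.7)^1.11 + 6.9/1.627e+05] = -1.8 log₁₀[4.79e-05 + 4.24e-05] = 7.28, so f = 0.01887.
Darcy-Weisbach: ΔP = f(L/D)(ρV²/2) = 0.01887·(42.5/0.139)·(799·3.56²/2) = 0.01887·305.8·5063 = 2.921e+04 Pa.
ΔP = 2.921e+04 Pa = 29.2 kPa.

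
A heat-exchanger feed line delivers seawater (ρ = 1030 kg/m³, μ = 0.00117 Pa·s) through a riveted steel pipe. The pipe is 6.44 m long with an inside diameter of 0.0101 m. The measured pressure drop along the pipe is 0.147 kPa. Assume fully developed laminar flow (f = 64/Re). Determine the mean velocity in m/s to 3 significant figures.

For laminar flow, f = 64/Re with Re = ρVD/μ, so Darcy-Weisbach reduces to ΔP = 32μLV/D². Solving for V: V = ΔP·D²/(32μL) = 147·(0.0101)²/(32·0.00117·6.44) = 0.06219 m/s.
Check: Re = ρVD/μ = 1030·0.06219·0.0101/0.00117 = 553 < 2300, so the laminar assumption holds.

V ≈ 0.0622 m/s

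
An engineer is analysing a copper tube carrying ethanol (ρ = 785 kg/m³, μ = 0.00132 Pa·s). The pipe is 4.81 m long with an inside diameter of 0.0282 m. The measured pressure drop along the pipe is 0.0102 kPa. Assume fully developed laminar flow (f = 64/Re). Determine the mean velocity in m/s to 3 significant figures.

V ≈ 0.0399 m/s

For laminar flow, f = 64/Re with Re = ρVD/μ, so Darcy-Weisbach reduces to ΔP = 32μLV/D². Solving for V: V = ΔP·D²/(32μL) = 10.2·(0.0282)²/(32·0.00132·4.81) = 0.03992 m/s.
Check: Re = ρVD/μ = 785·0.03992·0.0282/0.00132 = 669.5 < 2300, so the laminar assumption holds.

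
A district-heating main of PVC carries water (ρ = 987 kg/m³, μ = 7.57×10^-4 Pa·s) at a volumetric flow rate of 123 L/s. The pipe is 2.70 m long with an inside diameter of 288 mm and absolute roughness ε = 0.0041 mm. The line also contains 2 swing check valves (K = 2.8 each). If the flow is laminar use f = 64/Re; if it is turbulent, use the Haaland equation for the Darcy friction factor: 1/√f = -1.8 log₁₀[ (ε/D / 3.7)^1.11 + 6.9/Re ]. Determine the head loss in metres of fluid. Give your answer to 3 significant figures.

Q = 123 L/s = 123/1000 = 0.123 m³/s.
Cross-sectional area A = πD²/4 = π(0.288)²/4 = 0.06514 m²; mean velocity V = Q/A = 0.123/0.06514 = 1.888 m/s.
Reynolds number Re = ρVD/μ = 987 · 1.888 · 0.288 / 0.000757 = 7.09e+05.
Re > 4000 → turbulent. Relative roughness ε/D = 4.1e-06/0.288 = 1.42e-05. Haaland: 1/√f = -1.8 log₁₀[(1.42e-05/3.7)^1.11 + 6.9/7.09e+05] = -1.8 log₁₀[9.76e-07 + 9.73e-06] = 8.947, so f = 0.01249.
Total minor-loss coefficient ΣK = 2·2.8 = 5.6.
ΔP = [f·L/D + ΣK]·(ρV²/2) = [0.01249·2.7/0.288 + 5.6]·(987·1.888²/2) = [0.1171 + 5.6]·1759 = 1.006e+04 Pa.
Head loss h_f = ΔP/(ρg) = 1.006e+04/(987·9.81) = 1.04 m.

h_f ≈ 1.04 m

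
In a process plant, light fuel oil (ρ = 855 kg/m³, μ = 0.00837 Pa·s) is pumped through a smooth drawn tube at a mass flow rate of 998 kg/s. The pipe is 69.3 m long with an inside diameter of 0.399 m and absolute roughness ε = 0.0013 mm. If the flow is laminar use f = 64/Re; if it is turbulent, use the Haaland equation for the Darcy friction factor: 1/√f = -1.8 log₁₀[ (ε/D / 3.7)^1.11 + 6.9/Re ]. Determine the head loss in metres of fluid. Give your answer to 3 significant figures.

A = πD²/4 = π(0.399)²/4 = 0.125 m²; mean velocity V = ṁ/(ρA) = 998/(855 · 0.125) = 9.335 m/s.
Reynolds number Re = ρVD/μ = 855 · 9.335 · 0.399 / 0.00837 = 3.805e+05.
Re > 4000 → turbulent. Relative roughness ε/D = 1.3e-06/0.399 = 3.26e-06. Haaland: 1/√f = -1.8 log₁₀[(3.26e-06/3.7)^1.11 + 6.9/3.805e+05] = -1.8 log₁₀[1.9e-07 + 1.81e-05] = 8.527, so f = 0.01375.
Darcy-Weisbach: ΔP = f(L/D)(ρV²/2) = 0.01375·(69.3/0.399)·(855·9.335²/2) = 0.01375·173.7·3.726e+04 = 8.9e+04 Pa.
Head loss h_f = ΔP/(ρg) = 8.9e+04/(855·9.81) = 10.6 m.

h_f ≈ 10.6 m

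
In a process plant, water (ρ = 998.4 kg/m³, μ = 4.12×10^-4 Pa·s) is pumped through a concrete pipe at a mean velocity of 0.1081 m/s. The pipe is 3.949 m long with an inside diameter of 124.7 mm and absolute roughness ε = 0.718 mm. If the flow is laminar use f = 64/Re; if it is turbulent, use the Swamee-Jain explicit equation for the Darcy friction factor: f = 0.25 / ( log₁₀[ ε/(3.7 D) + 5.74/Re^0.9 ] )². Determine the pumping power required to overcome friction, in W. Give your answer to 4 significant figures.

Reynolds number Re = ρVD/μ = 998.4 · 0.1081 · 0.1247 / 0.000412 = 3.267e+04.
Re > 4000 → turbulent. Relative roughness ε/D = 0.000718/0.1247 = 0.00576. Swamee-Jain: f = 0.25/(log₁₀[0.00576/3.7 + 5.74/3.267e+04^0.9])² = 0.25/(log₁₀[0.00156 + 0.000497])² = 0.25/(-2.688)² = 0.03461.
Darcy-Weisbach: ΔP = f(L/D)(ρV²/2) = 0.03461·(3.949/0.1247)·(998.4·0.1081²/2) = 0.03461·31.67·5.833 = 6.394 Pa.
Q = V·A = 0.1081·0.01221 = 0.00132 m³/s.
Pumping power P = QΔP = 0.00132·6.394 = 0.0084412 W = 0.008441 W.

P ≈ 0.008441 W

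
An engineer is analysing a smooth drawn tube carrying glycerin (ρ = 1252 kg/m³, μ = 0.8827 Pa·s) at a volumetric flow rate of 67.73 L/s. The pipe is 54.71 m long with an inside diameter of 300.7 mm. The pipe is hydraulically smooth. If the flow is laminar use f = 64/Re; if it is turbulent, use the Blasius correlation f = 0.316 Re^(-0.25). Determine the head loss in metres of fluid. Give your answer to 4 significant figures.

h_f ≈ 1.327 m

Q = 67.73 L/s = 67.73/1000 = 0.06773 m³/s.
Cross-sectional area A = πD²/4 = π(0.3007)²/4 = 0.07102 m²; mean velocity V = Q/A = 0.06773/0.07102 = 0.9537 m/s.
Reynolds number Re = ρVD/μ = 1252 · 0.9537 · 0.3007 / 0.883 = 406.8.
Re < 2300 → laminar flow, so f = 64/Re = 64/406.8 = 0.1573 (the turbulent correlation is not needed).
Darcy-Weisbach: ΔP = f(L/D)(ρV²/2) = 0.1573·(54.71/0.3007)·(1252·0.9537²/2) = 0.1573·181.9·569.4 = 1.63e+04 Pa.
Head loss h_f = ΔP/(ρg) = 1.63e+04/(1252·9.81) = 1.327 m.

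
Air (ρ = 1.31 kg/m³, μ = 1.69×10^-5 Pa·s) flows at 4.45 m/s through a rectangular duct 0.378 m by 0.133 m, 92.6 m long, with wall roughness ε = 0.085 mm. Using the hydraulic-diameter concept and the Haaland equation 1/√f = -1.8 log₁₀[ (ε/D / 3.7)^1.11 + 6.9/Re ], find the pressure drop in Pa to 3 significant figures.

Hydraulic diameter D_h = 4A/P = 4·(0.378·0.133)/(2·(0.378+0.133)) = 0.2011/1.022 = 0.1968 m.
Re = ρVD_h/μ = 1.31·4.45·0.1968/1.69e-05 = 6.787e+04.
ε/D_h = 8.5e-05/0.1968 = 0.000432; Haaland gives 1/√f = -1.8 log₁₀[4.31e-05+0.000102] = 6.911, so f = 0.02094.
ΔP = f(L/D_h)(ρV²/2) = 0.02094·92.6/0.1968·12.97 = 127.8 Pa.

ΔP ≈ 128 Pa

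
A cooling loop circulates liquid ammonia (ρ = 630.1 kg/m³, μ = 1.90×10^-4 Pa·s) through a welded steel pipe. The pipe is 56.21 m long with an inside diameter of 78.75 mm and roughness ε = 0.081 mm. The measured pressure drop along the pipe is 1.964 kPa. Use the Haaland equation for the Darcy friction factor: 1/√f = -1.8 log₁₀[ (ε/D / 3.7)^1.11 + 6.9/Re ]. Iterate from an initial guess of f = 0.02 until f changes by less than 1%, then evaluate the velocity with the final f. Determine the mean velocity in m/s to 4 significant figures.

V ≈ 0.6413 m/s

Rearranging Darcy-Weisbach: V = √(2·ΔP·D/(f·L·ρ)). With ε/D = 8.1e-05/0.07875 = 0.00103, iterate starting from f = 0.02:
  f = 0.02 → V = √(2·1964·0.07875/(0.02·56.21·630.1)) = 0.6608 m/s; Re = ρVD/μ = 1.726e+05; f → 0.0212
  f = 0.0212 → V = 0.6418 m/s; Re = 1.676e+05; f → 0.02124
Converged (Δf/f < 1%). With the final f = 0.02124: V = √(2·1964·0.07875/(0.02124·56.21·630.1)) = 0.6413 m/s.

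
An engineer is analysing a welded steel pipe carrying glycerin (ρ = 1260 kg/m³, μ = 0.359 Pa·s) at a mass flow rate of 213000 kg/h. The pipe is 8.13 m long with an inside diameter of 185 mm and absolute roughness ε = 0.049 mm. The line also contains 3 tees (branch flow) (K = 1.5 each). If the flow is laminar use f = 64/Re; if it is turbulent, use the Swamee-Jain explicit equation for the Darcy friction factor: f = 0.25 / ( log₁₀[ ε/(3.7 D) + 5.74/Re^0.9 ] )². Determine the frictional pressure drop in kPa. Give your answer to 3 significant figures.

ΔP ≈ 13.4 kPa

ṁ = 213000 kg/h = 213000/3600 = 59.17 kg/s.
A = πD²/4 = π(0.185)²/4 = 0.02688 m²; mean velocity V = ṁ/(ρA) = 59.17/(1260 · 0.02688) = 1.747 m/s.
Reynolds number Re = ρVD/μ = 1260 · 1.747 · 0.185 / 0.359 = 1134.
Re < 2300 → laminar flow, so f = 64/Re = 64/1134 = 0.05642 (the turbulent correlation is not needed).
Total minor-loss coefficient ΣK = 3·1.5 = 4.5.
ΔP = [f·L/D + ΣK]·(ρV²/2) = [0.05642·8.13/0.185 + 4.5]·(1260·1.747²/2) = [2.48 + 4.5]·1923 = 1.342e+04 Pa.
ΔP = 1.342e+04 Pa = 13.4 kPa.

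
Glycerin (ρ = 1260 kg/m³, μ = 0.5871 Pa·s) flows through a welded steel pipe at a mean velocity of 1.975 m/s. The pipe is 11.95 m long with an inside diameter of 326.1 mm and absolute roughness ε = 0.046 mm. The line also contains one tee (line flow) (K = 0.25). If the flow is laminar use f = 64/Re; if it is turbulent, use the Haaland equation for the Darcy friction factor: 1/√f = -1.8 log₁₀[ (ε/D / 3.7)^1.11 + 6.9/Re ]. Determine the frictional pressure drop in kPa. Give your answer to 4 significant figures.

ΔP ≈ 4.784 kPa

Reynolds number Re = ρVD/μ = 1260 · 1.975 · 0.3261 / 0.587 = 1382.
Re < 2300 → laminar flow, so f = 64/Re = 64/1382 = 0.0463 (the turbulent correlation is not needed).
Total minor-loss coefficient ΣK = 1·0.25 = 0.25.
ΔP = [f·L/D + ΣK]·(ρV²/2) = [0.0463·11.95/0.3261 + 0.25]·(1260·1.975²/2) = [1.697 + 0.25]·2457 = 4784 Pa.
ΔP = 4784 Pa = 4.784 kPa.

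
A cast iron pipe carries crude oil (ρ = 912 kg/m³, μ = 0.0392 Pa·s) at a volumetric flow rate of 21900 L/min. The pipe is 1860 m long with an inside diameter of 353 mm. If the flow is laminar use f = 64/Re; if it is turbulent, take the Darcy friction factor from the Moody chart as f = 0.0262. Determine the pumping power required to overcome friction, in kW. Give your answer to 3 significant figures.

P ≈ 320 kW

Q = 21900 L/min = 21900/60000 = 0.365 m³/s.
Cross-sectional area A = πD²/4 = π(0.353)²/4 = 0.09787 m²; mean velocity V = Q/A = 0.365/0.09787 = 3.73 m/s.
Reynolds number Re = ρVD/μ = 912 · 3.73 · 0.353 / 0.0392 = 3.063e+04.
Re > 4000 → turbulent; use the Moody-chart value f = 0.0262.
Darcy-Weisbach: ΔP = f(L/D)(ρV²/2) = 0.0262·(1860/0.353)·(912·3.73²/2) = 0.0262·5269·6343 = 8.756e+05 Pa.
Pumping power P = QΔP = 0.365·8.756e+05 = 319600 W = 320 kW.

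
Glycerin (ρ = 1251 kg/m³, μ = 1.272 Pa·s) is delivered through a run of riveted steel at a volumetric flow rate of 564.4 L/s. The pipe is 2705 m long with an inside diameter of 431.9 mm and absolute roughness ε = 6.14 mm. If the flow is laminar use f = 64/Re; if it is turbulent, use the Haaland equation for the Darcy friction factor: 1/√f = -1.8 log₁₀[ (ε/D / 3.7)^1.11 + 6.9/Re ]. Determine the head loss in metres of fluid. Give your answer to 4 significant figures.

h_f ≈ 185.3 m

Q = 564.4 L/s = 564.4/1000 = 0.5644 m³/s.
Cross-sectional area A = πD²/4 = π(0.4319)²/4 = 0.1465 m²; mean velocity V = Q/A = 0.5644/0.1465 = 3.852 m/s.
Reynolds number Re = ρVD/μ = 1251 · 3.852 · 0.4319 / 1.27 = 1636.
Re < 2300 → laminar flow, so f = 64/Re = 64/1636 = 0.03911 (the turbulent correlation is not needed).
Darcy-Weisbach: ΔP = f(L/D)(ρV²/2) = 0.03911·(2705/0.4319)·(1251·3.852²/2) = 0.03911·6263·9283 = 2.274e+06 Pa.
Head loss h_f = ΔP/(ρg) = 2.274e+06/(1251·9.81) = 185.3 m.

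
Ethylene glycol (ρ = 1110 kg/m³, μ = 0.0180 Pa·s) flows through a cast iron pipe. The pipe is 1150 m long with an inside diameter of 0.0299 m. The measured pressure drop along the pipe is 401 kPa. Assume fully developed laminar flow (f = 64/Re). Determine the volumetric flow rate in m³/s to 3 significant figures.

For laminar flow, f = 64/Re with Re = ρVD/μ, so Darcy-Weisbach reduces to ΔP = 32μLV/D². Solving for V: V = ΔP·D²/(32μL) = 4.01e+05·(0.0299)²/(32·0.018·1150) = 0.5412 m/s.
Check: Re = ρVD/μ = 1110·0.5412·0.0299/0.018 = 997.9 < 2300, so the laminar assumption holds.
Q = V·A = 0.5412·(π/4·0.0299²) = 0.00038 m³/s = 3.80×10^-4 m³/s.

Q ≈ 3.80×10^-4 m³/s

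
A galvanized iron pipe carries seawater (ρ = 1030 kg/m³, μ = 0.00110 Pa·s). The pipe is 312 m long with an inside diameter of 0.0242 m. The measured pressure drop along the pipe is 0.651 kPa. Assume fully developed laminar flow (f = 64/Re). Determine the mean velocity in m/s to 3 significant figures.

For laminar flow, f = 64/Re with Re = ρVD/μ, so Darcy-Weisbach reduces to ΔP = 32μLV/D². Solving for V: V = ΔP·D²/(32μL) = 651·(0.0242)²/(32·0.0011·312) = 0.03471 m/s.
Check: Re = ρVD/μ = 1030·0.03471·0.0242/0.0011 = 786.6 < 2300, so the laminar assumption holds.

V ≈ 0.0347 m/s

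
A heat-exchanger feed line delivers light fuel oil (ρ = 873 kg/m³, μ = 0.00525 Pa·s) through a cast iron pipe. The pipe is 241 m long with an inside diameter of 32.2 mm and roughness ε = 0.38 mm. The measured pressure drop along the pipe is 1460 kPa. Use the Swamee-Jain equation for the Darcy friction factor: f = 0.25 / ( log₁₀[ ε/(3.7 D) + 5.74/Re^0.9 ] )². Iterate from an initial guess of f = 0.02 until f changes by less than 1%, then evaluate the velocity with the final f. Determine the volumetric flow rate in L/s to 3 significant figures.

Q ≈ 2.60 L/s

Rearranging Darcy-Weisbach: V = √(2·ΔP·D/(f·L·ρ)). With ε/D = 0.00038/0.0322 = 0.0118, iterate starting from f = 0.02:
  f = 0.02 → V = √(2·1.46e+06·0.0322/(0.02·241·873)) = 4.727 m/s; Re = ρVD/μ = 2.531e+04; f → 0.04274
  f = 0.04274 → V = 3.234 m/s; Re = 1.731e+04; f → 0.04375
  f = 0.04375 → V = 3.196 m/s; Re = 1.711e+04; f → 0.04379
Converged (Δf/f < 1%). With the final f = 0.04379: V = √(2·1.46e+06·0.0322/(0.04379·241·873)) = 3.195 m/s.
Q = V·A = 3.195·(π/4·0.0322²) = 0.002602 m³/s = 2.60 L/s.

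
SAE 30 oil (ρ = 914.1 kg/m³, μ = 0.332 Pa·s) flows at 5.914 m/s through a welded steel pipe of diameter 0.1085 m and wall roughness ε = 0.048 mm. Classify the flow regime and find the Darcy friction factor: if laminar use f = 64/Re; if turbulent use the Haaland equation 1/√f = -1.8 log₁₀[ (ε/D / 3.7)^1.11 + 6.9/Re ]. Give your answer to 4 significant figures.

Re = ρVD/μ = 914.1·5.914·0.1085/0.332 = 1767.
Re < 2300 → laminar, so f = 64/Re = 0.03623 (roughness is irrelevant in laminar flow).

f ≈ 0.03623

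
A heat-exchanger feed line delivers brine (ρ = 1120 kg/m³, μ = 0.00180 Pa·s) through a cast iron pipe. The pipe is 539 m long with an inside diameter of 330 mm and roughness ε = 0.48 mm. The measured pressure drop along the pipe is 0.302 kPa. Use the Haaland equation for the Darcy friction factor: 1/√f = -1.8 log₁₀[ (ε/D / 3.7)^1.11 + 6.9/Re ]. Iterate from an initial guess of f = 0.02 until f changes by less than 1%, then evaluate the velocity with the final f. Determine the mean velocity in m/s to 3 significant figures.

Rearranging Darcy-Weisbach: V = √(2·ΔP·D/(f·L·ρ)). With ε/D = 0.00048/0.33 = 0.00145, iterate starting from f = 0.02:
  f = 0.02 → V = √(2·302·0.33/(0.02·539·1120)) = 0.1285 m/s; Re = ρVD/μ = 2.638e+04; f → 0.02719
  f = 0.02719 → V = 0.1102 m/s; Re = 2.263e+04; f → 0.02788
  f = 0.02788 → V = 0.1088 m/s; Re = 2.234e+04; f → 0.02794
Converged (Δf/f < 1%). With the final f = 0.02794: V = √(2·302·0.33/(0.02794·539·1120)) = 0.1087 m/s.

V ≈ 0.109 m/s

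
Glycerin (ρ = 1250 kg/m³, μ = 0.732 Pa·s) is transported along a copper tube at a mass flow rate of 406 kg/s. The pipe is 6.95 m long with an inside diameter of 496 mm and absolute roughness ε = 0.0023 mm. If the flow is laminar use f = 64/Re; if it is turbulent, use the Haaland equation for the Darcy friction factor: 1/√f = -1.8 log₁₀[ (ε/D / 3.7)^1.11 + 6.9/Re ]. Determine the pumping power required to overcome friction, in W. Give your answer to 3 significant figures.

A = πD²/4 = π(0.496)²/4 = 0.1932 m²; mean velocity V = ṁ/(ρA) = 406/(1250 · 0.1932) = 1.681 m/s.
Reynolds number Re = ρVD/μ = 1250 · 1.681 · 0.496 / 0.732 = 1424.
Re < 2300 → laminar flow, so f = 64/Re = 64/1424 = 0.04495 (the turbulent correlation is not needed).
Darcy-Weisbach: ΔP = f(L/D)(ρV²/2) = 0.04495·(6.95/0.496)·(1250·1.681²/2) = 0.04495·14.01·1766 = 1112 Pa.
Q = ṁ/ρ = 406/1250 = 0.3248 m³/s.
Pumping power P = QΔP = 0.3248·1112 = 361.3 W = 361 W.

P ≈ 361 W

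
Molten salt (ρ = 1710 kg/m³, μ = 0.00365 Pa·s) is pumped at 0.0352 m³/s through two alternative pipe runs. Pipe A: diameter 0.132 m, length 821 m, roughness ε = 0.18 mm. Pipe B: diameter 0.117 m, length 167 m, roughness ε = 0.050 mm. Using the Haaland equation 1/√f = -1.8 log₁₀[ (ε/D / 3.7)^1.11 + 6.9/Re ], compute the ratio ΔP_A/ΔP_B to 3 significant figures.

Pipe A: V = Q/A = 0.0352/0.01368 = 2.572 m/s; Re = 1.591e+05; ε/D = 0.00136; Haaland → f = 0.0225; ΔP_A = f(L/D)(ρV²/2) = 7.916e+05 Pa.
Pipe B: V = Q/A = 0.0352/0.01075 = 3.274 m/s; Re = 1.795e+05; ε/D = 0.000427; Haaland → f = 0.01844; ΔP_B = f(L/D)(ρV²/2) = 2.412e+05 Pa.
ΔP_A/ΔP_B = 7.916e+05/2.412e+05 = 3.28.

ΔP_A/ΔP_B ≈ 3.28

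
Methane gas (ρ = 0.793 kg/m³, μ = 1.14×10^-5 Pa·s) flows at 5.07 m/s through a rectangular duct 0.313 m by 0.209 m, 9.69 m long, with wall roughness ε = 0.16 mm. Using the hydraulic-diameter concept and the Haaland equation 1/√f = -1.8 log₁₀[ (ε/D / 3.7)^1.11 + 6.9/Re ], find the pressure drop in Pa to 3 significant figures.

Hydraulic diameter D_h = 4A/P = 4·(0.313·0.209)/(2·(0.313+0.209)) = 0.2617/1.044 = 0.2506 m.
Re = ρVD_h/μ = 0.793·5.07·0.2506/1.14e-05 = 8.839e+04.
ε/D_h = 0.00016/0.2506 = 0.000638; Haaland gives 1/√f = -1.8 log₁₀[6.65e-05+7.81e-05] = 6.912, so f = 0.02093.
ΔP = f(L/D_h)(ρV²/2) = 0.02093·9.69/0.2506·10.19 = 8.248 Pa.

ΔP ≈ 8.25 Pa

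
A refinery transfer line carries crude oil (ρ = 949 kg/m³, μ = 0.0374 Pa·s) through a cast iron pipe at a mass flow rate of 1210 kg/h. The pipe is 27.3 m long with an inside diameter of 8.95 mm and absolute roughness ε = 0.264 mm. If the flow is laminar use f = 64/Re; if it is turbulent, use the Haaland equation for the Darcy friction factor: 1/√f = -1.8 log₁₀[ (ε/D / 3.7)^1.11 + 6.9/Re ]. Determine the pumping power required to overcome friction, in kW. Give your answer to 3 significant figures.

P ≈ 0.813 kW

ṁ = 1210 kg/h = 1210/3600 = 0.3361 kg/s.
A = πD²/4 = π(0.00895)²/4 = 6.291e-05 m²; mean velocity V = ṁ/(ρA) = 0.3361/(949 · 6.291e-05) = 5.63 m/s.
Reynolds number Re = ρVD/μ = 949 · 5.63 · 0.00895 / 0.0374 = 1278.
Re < 2300 → laminar flow, so f = 64/Re = 64/1278 = 0.05006 (the turbulent correlation is not needed).
Darcy-Weisbach: ΔP = f(L/D)(ρV²/2) = 0.05006·(27.3/0.00895)·(949·5.63²/2) = 0.05006·3050·1.504e+04 = 2.296e+06 Pa.
Q = ṁ/ρ = 0.3361/949 = 0.0003542 m³/s.
Pumping power P = QΔP = 0.0003542·2.296e+06 = 813.3 W = 0.813 kW.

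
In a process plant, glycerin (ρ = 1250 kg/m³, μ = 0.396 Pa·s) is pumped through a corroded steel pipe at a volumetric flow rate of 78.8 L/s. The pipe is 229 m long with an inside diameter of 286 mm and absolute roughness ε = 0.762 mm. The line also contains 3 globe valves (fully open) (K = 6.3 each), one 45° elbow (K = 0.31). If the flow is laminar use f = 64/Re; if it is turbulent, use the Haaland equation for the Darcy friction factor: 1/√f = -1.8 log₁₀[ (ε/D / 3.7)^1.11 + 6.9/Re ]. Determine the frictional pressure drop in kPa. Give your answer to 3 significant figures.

ΔP ≈ 61.6 kPa

Q = 78.8 L/s = 78.8/1000 = 0.0788 m³/s.
Cross-sectional area A = πD²/4 = π(0.286)²/4 = 0.06424 m²; mean velocity V = Q/A = 0.0788/0.06424 = 1.227 m/s.
Reynolds number Re = ρVD/μ = 1250 · 1.227 · 0.286 / 0.396 = 1107.
Re < 2300 → laminar flow, so f = 64/Re = 64/1107 = 0.0578 (the turbulent correlation is not needed).
Total minor-loss coefficient ΣK = 3·6.3 + 1·0.31 = 19.2.
ΔP = [f·L/D + ΣK]·(ρV²/2) = [0.0578·229/0.286 + 19.2]·(1250·1.227²/2) = [46.28 + 19.2]·940.3 = 6.158e+04 Pa.
ΔP = 6.158e+04 Pa = 61.6 kPa.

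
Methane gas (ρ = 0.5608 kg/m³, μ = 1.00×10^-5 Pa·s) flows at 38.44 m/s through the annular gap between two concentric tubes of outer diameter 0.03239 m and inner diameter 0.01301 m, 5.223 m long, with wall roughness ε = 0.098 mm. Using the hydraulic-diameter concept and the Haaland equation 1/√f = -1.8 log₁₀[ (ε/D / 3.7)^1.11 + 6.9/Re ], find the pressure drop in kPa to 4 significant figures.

ΔP ≈ 3.627 kPa

Hydraulic diameter D_h = 4A/P = D_o - D_i = 0.03239 - 0.01301 = 0.01938 m.
Re = ρVD_h/μ = 0.5608·38.44·0.01938/1e-05 = 4.178e+04.
ε/D_h = 9.8e-05/0.01938 = 0.00506; Haaland gives 1/√f = -1.8 log₁₀[0.000662+0.000165] = 5.549, so f = 0.03248.
ΔP = f(L/D_h)(ρV²/2) = 0.03248·5.223/0.01938·414.3 = 3627 Pa.
ΔP = 3.627 kPa.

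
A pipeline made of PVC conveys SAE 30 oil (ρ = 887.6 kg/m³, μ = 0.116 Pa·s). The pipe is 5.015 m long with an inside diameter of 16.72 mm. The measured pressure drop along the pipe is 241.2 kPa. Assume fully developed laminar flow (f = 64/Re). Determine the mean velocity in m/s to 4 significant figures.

For laminar flow, f = 64/Re with Re = ρVD/μ, so Darcy-Weisbach reduces to ΔP = 32μLV/D². Solving for V: V = ΔP·D²/(32μL) = 2.412e+05·(0.01672)²/(32·0.116·5.015) = 3.622 m/s.
Check: Re = ρVD/μ = 887.6·3.622·0.01672/0.116 = 463.4 < 2300, so the laminar assumption holds.

V ≈ 3.622 m/s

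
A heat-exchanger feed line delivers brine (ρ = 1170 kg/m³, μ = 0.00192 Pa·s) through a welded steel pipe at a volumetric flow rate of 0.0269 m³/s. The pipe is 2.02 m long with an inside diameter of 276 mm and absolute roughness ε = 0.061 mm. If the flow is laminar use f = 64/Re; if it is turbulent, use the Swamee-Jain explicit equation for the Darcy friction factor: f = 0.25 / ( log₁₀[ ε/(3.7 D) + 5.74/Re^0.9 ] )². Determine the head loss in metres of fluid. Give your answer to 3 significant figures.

h_f ≈ 0.00151 m

Cross-sectional area A = πD²/4 = π(0.276)²/4 = 0.05983 m²; mean velocity V = Q/A = 0.0269/0.05983 = 0.4496 m/s.
Reynolds number Re = ρVD/μ = 1170 · 0.4496 · 0.276 / 0.00192 = 7.562e+04.
Re > 4000 → turbulent. Relative roughness ε/D = 6.1e-05/0.276 = 0.000221. Swamee-Jain: f = 0.25/(log₁₀[0.000221/3.7 + 5.74/7.562e+04^0.9])² = 0.25/(log₁₀[5.97e-05 + 0.000233])² = 0.25/(-3.533)² = 0.02003.
Darcy-Weisbach: ΔP = f(L/D)(ρV²/2) = 0.02003·(2.02/0.276)·(1170·0.4496²/2) = 0.02003·7.319·118.3 = 17.34 Pa.
Head loss h_f = ΔP/(ρg) = 17.34/(1170·9.81) = 0.00151 m.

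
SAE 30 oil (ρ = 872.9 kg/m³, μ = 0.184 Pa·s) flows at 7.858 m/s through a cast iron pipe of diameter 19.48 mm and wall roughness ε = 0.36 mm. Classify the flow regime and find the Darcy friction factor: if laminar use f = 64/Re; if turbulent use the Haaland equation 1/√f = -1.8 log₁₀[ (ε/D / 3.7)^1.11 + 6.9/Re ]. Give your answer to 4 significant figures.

f ≈ 0.08813

Re = ρVD/μ = 872.9·7.858·0.01948/0.184 = 726.2.
Re < 2300 → laminar, so f = 64/Re = 0.08813 (roughness is irrelevant in laminar flow).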